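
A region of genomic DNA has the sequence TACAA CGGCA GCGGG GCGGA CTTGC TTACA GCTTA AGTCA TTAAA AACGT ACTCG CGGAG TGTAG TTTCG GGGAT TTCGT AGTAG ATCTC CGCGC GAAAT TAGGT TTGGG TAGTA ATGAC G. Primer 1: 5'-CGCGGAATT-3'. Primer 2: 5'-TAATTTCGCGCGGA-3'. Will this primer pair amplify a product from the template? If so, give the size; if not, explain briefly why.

Primer 1 (CGCGGAATT) does not match the top strand, and its reverse complement AATTCCGCG does not match either.
With no annealing site for primer 1, no amplification occurs.

No product — primer 1 has no binding site in the template.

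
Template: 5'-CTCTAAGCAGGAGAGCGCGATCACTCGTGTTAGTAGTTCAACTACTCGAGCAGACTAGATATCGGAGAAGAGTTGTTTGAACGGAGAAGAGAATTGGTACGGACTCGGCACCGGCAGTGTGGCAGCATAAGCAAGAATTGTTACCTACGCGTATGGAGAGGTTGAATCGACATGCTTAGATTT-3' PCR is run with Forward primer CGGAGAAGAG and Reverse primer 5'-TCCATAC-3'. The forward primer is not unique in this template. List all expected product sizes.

95 bp, 76 bp

The forward primer CGGAGAAGAG matches the top strand at positions 63–72, 82–91.
The reverse primer's reverse complement is GTATGGA, matching at positions 151–157.
Each forward site pairs with the reverse site to give a product ending at position 157: sizes 95, 76 bp.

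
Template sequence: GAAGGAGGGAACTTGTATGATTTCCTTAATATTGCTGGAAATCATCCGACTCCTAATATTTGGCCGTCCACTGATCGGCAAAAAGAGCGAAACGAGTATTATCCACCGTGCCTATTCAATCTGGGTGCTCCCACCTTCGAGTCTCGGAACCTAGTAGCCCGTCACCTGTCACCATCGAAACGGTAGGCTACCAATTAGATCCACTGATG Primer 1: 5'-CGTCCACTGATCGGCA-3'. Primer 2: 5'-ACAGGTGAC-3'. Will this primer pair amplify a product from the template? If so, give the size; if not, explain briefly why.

Yes — a 105 bp product.

Primer 1 (CGTCCACTGATCGGCA) matches the top strand at positions 65–80; it acts as a forward primer.
Primer 2's reverse complement is GTCACCTGT, matching the top strand at positions 161–169; it acts as a reverse primer.
The 3' ends face each other across positions 65–169, giving a 105 bp product.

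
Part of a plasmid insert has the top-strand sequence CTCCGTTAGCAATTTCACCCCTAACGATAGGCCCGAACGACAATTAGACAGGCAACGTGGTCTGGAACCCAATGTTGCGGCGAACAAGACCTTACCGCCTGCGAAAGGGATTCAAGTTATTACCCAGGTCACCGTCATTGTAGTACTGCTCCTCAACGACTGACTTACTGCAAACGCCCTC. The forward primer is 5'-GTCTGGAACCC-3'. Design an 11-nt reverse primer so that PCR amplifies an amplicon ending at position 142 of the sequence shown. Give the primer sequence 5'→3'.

The forward primer binds at positions 60–70; the product's 3' end on the top strand is position 142.
The reverse primer anneals to the top strand over positions 132–142, i.e. to CCGTCATTGTA.
Its sequence written 5'→3' is the reverse complement: TACAATGACGG.

5'-TACAATGACGG-3'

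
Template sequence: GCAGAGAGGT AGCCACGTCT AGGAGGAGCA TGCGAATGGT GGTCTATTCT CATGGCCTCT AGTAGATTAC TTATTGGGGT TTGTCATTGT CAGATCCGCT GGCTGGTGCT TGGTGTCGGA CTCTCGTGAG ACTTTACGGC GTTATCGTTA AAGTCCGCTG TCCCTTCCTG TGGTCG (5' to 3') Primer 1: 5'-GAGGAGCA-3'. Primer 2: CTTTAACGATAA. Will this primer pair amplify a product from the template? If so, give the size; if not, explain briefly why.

Primer 1 (GAGGAGCA) matches the top strand at positions 23–30; it acts as a forward primer.
Primer 2's reverse complement is TTATCGTTAAAG, matching the top strand at positions 142–153; it acts as a reverse primer.
The 3' ends face each other across positions 23–153, giving a 131 bp product.

Yes — a 131 bp product.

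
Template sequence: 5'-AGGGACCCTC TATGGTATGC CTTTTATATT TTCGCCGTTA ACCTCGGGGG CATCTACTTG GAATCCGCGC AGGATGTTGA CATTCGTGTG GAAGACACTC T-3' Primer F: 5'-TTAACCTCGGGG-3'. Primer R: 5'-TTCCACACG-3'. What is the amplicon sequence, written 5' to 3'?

5'-TTAACCTCGGGGGCATCTACTTGGAATCCGCGCAGGATGTTGACATTCGTGTGGAA-3'

The forward primer matches the template at positions 38–49.
Taking the reverse complement of TTCCACACG gives CGTGTGGAA, found at positions 85–93 on the template; the primer anneals here to the top strand with its 3' end pointing upstream.
The product is the template from position 38 through 93 (56 bp).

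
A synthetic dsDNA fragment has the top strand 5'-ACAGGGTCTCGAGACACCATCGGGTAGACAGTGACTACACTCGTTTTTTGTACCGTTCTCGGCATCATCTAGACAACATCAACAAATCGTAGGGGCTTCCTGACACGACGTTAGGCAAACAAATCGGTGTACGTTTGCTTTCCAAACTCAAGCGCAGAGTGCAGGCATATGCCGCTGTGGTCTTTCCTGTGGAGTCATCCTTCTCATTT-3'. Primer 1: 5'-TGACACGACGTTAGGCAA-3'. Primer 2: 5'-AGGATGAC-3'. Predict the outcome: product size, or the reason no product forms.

Primer 1 (TGACACGACGTTAGGCAA) matches the top strand at positions 101–118; it acts as a forward primer.
Primer 2's reverse complement is GTCATCCT, matching the top strand at positions 194–201; it acts as a reverse primer.
The 3' ends face each other across positions 101–201, giving a 101 bp product.

Yes — a 101 bp product.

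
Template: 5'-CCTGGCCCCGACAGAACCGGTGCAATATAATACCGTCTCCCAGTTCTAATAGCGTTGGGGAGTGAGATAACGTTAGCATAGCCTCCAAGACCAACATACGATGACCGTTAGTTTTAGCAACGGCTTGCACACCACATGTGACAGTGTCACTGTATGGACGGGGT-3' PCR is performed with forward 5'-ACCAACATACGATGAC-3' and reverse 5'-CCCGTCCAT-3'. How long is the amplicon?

73 bp

Scanning the template, ACCAACATACGATGAC occurs at positions 90–105; this primer anneals to the bottom strand there with its 3' end pointing downstream.
Reverse complement of the reverse primer: ATGGACGGG. This occurs on the top strand at positions 154–162.
The product runs from position 90 to position 162, so its length is 162 − 90 + 1 = 73 bp.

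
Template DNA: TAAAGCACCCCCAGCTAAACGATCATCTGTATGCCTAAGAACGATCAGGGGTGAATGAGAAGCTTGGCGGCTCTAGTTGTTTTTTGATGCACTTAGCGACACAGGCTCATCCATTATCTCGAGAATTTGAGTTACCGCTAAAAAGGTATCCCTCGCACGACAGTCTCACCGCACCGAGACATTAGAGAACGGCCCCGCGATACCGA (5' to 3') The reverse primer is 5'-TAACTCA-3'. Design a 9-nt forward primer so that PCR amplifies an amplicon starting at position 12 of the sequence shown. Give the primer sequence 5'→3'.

5'-CAGCTAAAC-3'

The reverse primer's reverse complement TGAGTTA matches the template at positions 128–134; the product starts at position 12.
The forward primer is identical to the top strand over positions 12–20: CAGCTAAAC.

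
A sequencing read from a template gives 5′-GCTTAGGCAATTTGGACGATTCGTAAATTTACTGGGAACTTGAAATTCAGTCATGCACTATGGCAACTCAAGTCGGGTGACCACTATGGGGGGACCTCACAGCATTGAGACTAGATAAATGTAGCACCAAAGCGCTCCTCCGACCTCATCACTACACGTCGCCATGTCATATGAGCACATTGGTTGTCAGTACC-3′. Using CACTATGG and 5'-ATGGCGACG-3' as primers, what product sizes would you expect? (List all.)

110 bp, 84 bp

The forward primer CACTATGG matches the top strand at positions 56–63, 82–89.
The reverse primer's reverse complement is CGTCGCCAT, matching at positions 157–165.
Each forward site pairs with the reverse site to give a product ending at position 165: sizes 110, 84 bp.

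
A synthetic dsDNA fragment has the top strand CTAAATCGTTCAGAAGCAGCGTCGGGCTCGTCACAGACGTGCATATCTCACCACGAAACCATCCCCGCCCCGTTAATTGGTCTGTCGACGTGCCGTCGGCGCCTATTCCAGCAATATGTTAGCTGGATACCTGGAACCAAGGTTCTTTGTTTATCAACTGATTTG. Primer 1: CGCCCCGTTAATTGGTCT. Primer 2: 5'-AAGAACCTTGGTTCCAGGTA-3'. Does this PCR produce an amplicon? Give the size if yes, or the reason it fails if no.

Primer 1 (CGCCCCGTTAATTGGTCT) matches the top strand at positions 66–83; it acts as a forward primer.
Primer 2's reverse complement is TACCTGGAACCAAGGTTCTT, matching the top strand at positions 128–147; it acts as a reverse primer.
The 3' ends face each other across positions 66–147, giving an 82 bp product.

Yes — an 82 bp product.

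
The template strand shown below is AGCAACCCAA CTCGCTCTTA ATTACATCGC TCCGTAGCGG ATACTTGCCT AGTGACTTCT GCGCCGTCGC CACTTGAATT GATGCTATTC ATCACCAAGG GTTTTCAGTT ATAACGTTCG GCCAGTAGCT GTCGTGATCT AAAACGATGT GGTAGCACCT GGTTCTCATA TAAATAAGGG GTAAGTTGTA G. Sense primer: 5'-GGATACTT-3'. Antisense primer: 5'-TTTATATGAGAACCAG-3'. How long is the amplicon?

136 bp

The forward primer matches the template at positions 39–46.
Reverse complement of the reverse primer: CTGGTTCTCATATAAA. This occurs on the top strand at positions 159–174.
The product runs from position 39 to position 174, so its length is 174 − 39 + 1 = 136 bp.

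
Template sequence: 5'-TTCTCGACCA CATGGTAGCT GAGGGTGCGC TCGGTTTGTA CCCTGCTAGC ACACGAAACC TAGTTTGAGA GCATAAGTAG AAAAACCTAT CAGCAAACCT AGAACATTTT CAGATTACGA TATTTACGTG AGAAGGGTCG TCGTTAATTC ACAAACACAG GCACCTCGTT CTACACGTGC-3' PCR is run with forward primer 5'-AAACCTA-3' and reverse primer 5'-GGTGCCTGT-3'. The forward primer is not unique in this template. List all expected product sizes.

110 bp, 83 bp, 71 bp

The forward primer AAACCTA matches the top strand at positions 56–62, 83–89, 95–101.
The reverse primer's reverse complement is ACAGGCACC, matching at positions 157–165.
Each forward site pairs with the reverse site to give a product ending at position 165: sizes 110, 83, 71 bp.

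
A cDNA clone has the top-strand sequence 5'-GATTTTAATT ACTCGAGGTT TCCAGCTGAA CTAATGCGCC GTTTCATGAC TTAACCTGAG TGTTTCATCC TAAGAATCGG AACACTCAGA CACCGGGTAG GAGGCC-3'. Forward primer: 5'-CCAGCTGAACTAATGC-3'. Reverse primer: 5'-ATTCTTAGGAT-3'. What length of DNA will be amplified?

56 bp

Scanning the template, CCAGCTGAACTAATGC occurs at positions 22–37; this primer anneals to the bottom strand there with its 3' end pointing downstream.
The reverse primer's reverse complement is ATCCTAAGAAT, which matches the template at positions 67–77.
The product runs from position 22 to position 77, so its length is 77 − 22 + 1 = 56 bp.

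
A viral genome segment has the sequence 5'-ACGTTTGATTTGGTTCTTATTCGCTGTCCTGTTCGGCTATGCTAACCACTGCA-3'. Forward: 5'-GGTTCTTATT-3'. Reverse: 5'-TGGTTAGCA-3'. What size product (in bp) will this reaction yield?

The forward primer matches the template at positions 12–21.
Reverse complement of the reverse primer: TGCTAACCA. This occurs on the top strand at positions 40–48.
The product runs from position 12 to position 48, so its length is 48 − 12 + 1 = 37 bp.

37 bp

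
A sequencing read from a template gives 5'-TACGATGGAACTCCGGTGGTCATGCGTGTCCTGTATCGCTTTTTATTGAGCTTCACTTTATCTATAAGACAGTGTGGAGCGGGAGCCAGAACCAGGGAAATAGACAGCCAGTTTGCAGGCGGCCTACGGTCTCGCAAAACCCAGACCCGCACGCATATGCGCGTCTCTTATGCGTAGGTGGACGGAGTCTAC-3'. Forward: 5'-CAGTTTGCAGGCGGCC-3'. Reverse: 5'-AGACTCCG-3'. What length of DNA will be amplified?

Forward primer CAGTTTGCAGGCGGCC is found on the top strand at positions 109–124.
Taking the reverse complement of AGACTCCG gives CGGAGTCT, found at positions 183–190 on the template; the primer anneals here to the top strand with its 3' end pointing upstream.
Amplicon spans positions 109–190: 82 bp.

82 bp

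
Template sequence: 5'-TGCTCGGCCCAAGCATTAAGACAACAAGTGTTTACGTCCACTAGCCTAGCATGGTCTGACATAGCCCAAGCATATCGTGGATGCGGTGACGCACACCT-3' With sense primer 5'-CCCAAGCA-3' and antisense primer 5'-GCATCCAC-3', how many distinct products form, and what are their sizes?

The forward primer CCCAAGCA matches the top strand at positions 8–15, 65–72.
The reverse primer's reverse complement is GTGGATGC, matching at positions 77–84.
Each forward site pairs with the reverse site to give a product ending at position 84: sizes 77, 20 bp.

Two products: 77 bp, 20 bp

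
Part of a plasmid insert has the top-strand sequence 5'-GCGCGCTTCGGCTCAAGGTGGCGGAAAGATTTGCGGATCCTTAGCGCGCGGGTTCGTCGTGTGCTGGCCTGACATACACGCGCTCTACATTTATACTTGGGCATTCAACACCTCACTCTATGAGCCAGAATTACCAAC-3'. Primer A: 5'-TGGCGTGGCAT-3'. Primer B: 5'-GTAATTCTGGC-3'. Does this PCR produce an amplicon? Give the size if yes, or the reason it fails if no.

No product — primer A has no binding site in the template.

Primer A (TGGCGTGGCAT) does not match the top strand, and its reverse complement ATGCCACGCCA does not match either.
With no annealing site for primer A, no amplification occurs.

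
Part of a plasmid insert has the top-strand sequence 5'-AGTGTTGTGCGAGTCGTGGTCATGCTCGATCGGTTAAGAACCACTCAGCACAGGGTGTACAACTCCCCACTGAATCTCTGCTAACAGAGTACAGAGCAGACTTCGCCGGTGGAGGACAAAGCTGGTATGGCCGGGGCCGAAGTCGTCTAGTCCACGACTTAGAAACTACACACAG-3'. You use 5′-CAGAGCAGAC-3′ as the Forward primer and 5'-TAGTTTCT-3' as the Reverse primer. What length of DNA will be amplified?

Scanning the template, CAGAGCAGAC occurs at positions 92–101; this primer anneals to the bottom strand there with its 3' end pointing downstream.
The reverse primer's reverse complement is AGAAACTA, which matches the template at positions 161–168.
Product length = (reverse-primer end) − (forward-primer start) + 1 = 168 − 92 + 1 = 77 bp.

77 bp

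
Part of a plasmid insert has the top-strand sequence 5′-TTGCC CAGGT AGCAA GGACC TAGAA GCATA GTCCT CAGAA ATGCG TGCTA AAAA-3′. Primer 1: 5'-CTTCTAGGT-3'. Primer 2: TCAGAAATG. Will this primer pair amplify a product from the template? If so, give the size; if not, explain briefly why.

Primer 1 (CTTCTAGGT) has reverse complement ACCTAGAAG, which matches the top strand at positions 18–26; primer 1 anneals to the top strand there with its 3' end pointing upstream toward position 18.
Primer 2 (TCAGAAATG) matches the top strand directly at positions 35–43; it anneals to the bottom strand with its 3' end pointing downstream toward position 43.
The 3' ends diverge (primer 1 extends toward position 1, primer 2 toward position 54), so the primers never converge on a shared product.

No product — the primers' 3' ends point away from each other.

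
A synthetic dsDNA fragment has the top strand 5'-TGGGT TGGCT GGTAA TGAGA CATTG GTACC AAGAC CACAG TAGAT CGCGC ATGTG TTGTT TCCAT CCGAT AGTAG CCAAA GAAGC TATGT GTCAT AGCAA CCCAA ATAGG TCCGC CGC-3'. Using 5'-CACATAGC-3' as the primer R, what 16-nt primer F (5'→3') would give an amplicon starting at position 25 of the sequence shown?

The reverse primer's reverse complement GCTATGTG matches the template at positions 84–91; the product starts at position 25.
The forward primer is identical to the top strand over positions 25–40: GGTACCAAGACCACAG.

5'-GGTACCAAGACCACAG-3'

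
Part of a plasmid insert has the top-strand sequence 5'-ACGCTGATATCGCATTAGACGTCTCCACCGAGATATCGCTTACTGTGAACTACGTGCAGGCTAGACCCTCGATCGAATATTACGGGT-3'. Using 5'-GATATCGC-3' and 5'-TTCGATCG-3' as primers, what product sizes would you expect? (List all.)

72 bp, 46 bp

The forward primer GATATCGC matches the top strand at positions 6–13, 32–39.
The reverse primer's reverse complement is CGATCGAA, matching at positions 70–77.
Each forward site pairs with the reverse site to give a product ending at position 77: sizes 72, 46 bp.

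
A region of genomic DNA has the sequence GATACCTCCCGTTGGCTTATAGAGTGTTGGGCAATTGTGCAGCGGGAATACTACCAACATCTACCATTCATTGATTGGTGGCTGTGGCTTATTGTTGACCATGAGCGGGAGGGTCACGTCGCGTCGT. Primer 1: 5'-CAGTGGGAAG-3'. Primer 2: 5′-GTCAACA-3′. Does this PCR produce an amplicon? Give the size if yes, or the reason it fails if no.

No product — primer 1 has no binding site in the template.

Primer 1 (CAGTGGGAAG) does not match the top strand, and its reverse complement CTTCCCACTG does not match either.
With no annealing site for primer 1, no amplification occurs.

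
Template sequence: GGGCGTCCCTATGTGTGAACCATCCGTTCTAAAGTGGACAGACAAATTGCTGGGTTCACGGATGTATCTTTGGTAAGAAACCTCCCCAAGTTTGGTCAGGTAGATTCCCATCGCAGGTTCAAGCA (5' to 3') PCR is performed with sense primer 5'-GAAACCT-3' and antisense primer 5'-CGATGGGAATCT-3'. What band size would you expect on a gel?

Forward primer GAAACCT is found on the top strand at positions 77–83.
Taking the reverse complement of CGATGGGAATCT gives AGATTCCCATCG, found at positions 102–113 on the template; the primer anneals here to the top strand with its 3' end pointing upstream.
Amplicon spans positions 77–113: 37 bp.

37 bp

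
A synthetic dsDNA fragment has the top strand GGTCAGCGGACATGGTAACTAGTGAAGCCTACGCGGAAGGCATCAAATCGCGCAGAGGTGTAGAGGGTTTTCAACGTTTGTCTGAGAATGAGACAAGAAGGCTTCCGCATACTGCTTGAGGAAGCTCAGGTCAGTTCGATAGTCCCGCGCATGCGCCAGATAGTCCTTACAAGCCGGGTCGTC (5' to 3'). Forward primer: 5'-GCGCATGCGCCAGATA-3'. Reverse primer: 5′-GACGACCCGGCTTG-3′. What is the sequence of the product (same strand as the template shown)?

5'-GCGCATGCGCCAGATAGTCCTTACAAGCCGGGTCGTC-3'

Forward primer GCGCATGCGCCAGATA is found on the top strand at positions 147–162.
Taking the reverse complement of GACGACCCGGCTTG gives CAAGCCGGGTCGTC, found at positions 170–183 on the template; the primer anneals here to the top strand with its 3' end pointing upstream.
The product is the template from position 147 through 183 (37 bp).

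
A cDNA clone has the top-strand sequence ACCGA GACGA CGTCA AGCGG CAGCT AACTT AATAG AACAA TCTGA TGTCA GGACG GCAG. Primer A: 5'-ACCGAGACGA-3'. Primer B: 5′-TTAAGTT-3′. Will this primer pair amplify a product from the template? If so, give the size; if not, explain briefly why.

Yes — a 32 bp product.

Primer A (ACCGAGACGA) matches the top strand at positions 1–10; it acts as a forward primer.
Primer B's reverse complement is AACTTAA, matching the top strand at positions 26–32; it acts as a reverse primer.
The 3' ends face each other across positions 1–32, giving a 32 bp product.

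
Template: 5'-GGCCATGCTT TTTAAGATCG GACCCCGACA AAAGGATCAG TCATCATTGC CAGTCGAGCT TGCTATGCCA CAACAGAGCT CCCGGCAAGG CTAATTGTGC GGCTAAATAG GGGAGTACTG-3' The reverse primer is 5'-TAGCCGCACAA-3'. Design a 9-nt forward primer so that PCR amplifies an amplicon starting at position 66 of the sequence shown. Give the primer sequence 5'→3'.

The reverse primer's reverse complement TTGTGCGGCTA matches the template at positions 95–105; the product starts at position 66.
The forward primer is identical to the top strand over positions 66–74: TGCCACAAC.

5'-TGCCACAAC-3'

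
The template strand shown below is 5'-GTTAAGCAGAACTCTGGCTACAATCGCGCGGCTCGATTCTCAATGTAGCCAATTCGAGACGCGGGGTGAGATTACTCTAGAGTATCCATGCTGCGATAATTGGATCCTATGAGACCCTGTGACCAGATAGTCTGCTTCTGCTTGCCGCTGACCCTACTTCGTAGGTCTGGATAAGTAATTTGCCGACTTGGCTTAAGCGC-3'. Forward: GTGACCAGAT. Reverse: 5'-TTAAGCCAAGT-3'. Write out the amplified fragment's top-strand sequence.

The forward primer matches the template at positions 119–128.
Reverse complement of the reverse primer: ACTTGGCTTAA. This occurs on the top strand at positions 186–196.
The product is the template from position 119 through 196 (78 bp).

5'-GTGACCAGATAGTCTGCTTCTGCTTGCCGCTGACCCTACTTCGTAGGTCTGGATAAGTAATTTGCCGACTTGGCTTAA-3'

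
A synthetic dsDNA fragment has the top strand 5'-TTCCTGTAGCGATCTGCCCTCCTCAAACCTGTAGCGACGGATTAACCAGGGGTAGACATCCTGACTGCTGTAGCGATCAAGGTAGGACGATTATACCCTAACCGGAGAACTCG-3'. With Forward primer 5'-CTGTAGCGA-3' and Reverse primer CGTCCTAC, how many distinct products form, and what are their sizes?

The forward primer CTGTAGCGA matches the top strand at positions 4–12, 29–37, 68–76.
The reverse primer's reverse complement is GTAGGACG, matching at positions 82–89.
Each forward site pairs with the reverse site to give a product ending at position 89: sizes 86, 61, 22 bp.

Three products: 86 bp, 61 bp, 22 bp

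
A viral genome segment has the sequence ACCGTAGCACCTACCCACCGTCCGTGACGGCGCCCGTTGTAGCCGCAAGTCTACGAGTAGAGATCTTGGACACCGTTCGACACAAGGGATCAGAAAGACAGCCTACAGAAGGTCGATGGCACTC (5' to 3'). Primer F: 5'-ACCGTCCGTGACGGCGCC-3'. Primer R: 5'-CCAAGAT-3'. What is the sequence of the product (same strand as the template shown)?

5'-ACCGTCCGTGACGGCGCCCGTTGTAGCCGCAAGTCTACGAGTAGAGATCTTGG-3'

Forward primer ACCGTCCGTGACGGCGCC is found on the top strand at positions 17–34.
Taking the reverse complement of CCAAGAT gives ATCTTGG, found at positions 63–69 on the template; the primer anneals here to the top strand with its 3' end pointing upstream.
The product is the template from position 17 through 69 (53 bp).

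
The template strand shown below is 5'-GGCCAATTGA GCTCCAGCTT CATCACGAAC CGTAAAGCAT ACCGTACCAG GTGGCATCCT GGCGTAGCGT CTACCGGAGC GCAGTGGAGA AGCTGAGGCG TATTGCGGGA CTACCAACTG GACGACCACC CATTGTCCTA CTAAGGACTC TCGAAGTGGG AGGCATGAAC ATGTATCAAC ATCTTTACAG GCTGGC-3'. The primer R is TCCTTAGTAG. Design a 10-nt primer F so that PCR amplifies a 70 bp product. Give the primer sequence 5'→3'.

The reverse primer's reverse complement CTACTAAGGA matches the template at positions 138–147, so the product ends at position 147.
A 70 bp product then starts at position 147 − 70 + 1 = 78.
The forward primer is identical to the top strand there: AGCGCAGTGG.

5'-AGCGCAGTGG-3'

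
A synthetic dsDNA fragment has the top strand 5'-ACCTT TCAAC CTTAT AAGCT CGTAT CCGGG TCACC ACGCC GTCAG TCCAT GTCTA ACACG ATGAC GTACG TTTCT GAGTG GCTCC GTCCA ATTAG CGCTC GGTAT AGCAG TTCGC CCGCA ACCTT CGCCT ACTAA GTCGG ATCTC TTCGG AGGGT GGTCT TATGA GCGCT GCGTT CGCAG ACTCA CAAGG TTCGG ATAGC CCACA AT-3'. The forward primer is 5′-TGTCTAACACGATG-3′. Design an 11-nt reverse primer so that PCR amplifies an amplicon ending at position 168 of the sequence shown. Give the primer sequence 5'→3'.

5'-CGCTCATAAGA-3'

The forward primer binds at positions 50–63; the product's 3' end on the top strand is position 168.
The reverse primer anneals to the top strand over positions 158–168, i.e. to TCTTATGAGCG.
Its sequence written 5'→3' is the reverse complement: CGCTCATAAGA.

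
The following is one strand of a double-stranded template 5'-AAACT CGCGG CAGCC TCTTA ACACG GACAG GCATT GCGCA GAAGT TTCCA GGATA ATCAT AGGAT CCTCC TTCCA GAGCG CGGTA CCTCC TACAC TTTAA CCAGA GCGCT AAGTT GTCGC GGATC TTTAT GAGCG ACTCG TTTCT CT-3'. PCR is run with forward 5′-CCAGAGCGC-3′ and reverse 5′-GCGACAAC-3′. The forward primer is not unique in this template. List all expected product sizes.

48 bp, 20 bp

The forward primer CCAGAGCGC matches the top strand at positions 73–81, 101–109.
The reverse primer's reverse complement is GTTGTCGC, matching at positions 113–120.
Each forward site pairs with the reverse site to give a product ending at position 120: sizes 48, 20 bp.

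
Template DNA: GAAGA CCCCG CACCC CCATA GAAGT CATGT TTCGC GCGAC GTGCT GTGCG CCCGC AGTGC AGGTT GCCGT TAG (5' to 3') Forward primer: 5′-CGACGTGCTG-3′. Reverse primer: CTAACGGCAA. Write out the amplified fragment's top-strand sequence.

5'-CGACGTGCTGTGCGCCCGCAGTGCAGGTTGCCGTTAG-3'

The forward primer matches the template at positions 37–46.
Reverse complement of the reverse primer: TTGCCGTTAG. This occurs on the top strand at positions 64–73.
The product is the template from position 37 through 73 (37 bp).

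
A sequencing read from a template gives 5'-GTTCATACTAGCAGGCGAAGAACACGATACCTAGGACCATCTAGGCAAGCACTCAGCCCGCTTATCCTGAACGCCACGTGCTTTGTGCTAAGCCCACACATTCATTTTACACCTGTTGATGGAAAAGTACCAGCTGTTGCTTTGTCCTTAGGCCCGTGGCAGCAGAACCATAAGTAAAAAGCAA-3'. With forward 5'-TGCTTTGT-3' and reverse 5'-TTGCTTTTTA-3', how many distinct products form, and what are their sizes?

The forward primer TGCTTTGT matches the top strand at positions 79–86, 138–145.
The reverse primer's reverse complement is TAAAAAGCAA, matching at positions 175–184.
Each forward site pairs with the reverse site to give a product ending at position 184: sizes 106, 47 bp.

Two products: 106 bp, 47 bp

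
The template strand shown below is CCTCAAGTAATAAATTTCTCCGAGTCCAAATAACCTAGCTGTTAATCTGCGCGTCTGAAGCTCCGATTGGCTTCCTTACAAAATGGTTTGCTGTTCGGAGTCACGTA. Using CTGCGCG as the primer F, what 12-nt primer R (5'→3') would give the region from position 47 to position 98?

5'-CCGAACAGCAAA-3'

The product's 3' end on the top strand is position 98.
The reverse primer anneals to the top strand over positions 87–98, i.e. to TTTGCTGTTCGG.
Its sequence written 5'→3' is the reverse complement: CCGAACAGCAAA.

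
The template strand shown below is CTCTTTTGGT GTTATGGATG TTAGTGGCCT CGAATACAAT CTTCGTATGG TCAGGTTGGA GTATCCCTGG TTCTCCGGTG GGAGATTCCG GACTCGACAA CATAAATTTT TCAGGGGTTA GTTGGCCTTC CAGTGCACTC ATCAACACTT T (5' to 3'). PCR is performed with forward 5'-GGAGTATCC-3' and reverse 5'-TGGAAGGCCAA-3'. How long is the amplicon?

Scanning the template, GGAGTATCC occurs at positions 58–66; this primer anneals to the bottom strand there with its 3' end pointing downstream.
The reverse primer's reverse complement is TTGGCCTTCCA, which matches the template at positions 122–132.
The product runs from position 58 to position 132, so its length is 132 − 58 + 1 = 75 bp.

75 bp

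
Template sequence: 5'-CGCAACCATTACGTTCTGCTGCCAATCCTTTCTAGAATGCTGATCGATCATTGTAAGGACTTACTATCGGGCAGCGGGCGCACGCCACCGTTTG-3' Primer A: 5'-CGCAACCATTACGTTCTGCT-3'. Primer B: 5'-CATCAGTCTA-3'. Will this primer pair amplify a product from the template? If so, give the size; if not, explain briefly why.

Primer B (CATCAGTCTA) does not match the top strand, and its reverse complement TAGACTGATG does not match either.
With no annealing site for primer B, no amplification occurs.

No product — primer B has no binding site in the template.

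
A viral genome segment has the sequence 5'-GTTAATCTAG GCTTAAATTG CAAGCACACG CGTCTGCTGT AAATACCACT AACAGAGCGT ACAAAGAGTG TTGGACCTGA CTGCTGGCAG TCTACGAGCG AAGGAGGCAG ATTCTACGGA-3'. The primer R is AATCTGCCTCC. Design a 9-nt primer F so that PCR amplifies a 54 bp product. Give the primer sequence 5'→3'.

5'-TACAAAGAG-3'

The reverse primer's reverse complement GGAGGCAGATT matches the template at positions 103–113, so the product ends at position 113.
A 54 bp product then starts at position 113 − 54 + 1 = 60.
The forward primer is identical to the top strand there: TACAAAGAG.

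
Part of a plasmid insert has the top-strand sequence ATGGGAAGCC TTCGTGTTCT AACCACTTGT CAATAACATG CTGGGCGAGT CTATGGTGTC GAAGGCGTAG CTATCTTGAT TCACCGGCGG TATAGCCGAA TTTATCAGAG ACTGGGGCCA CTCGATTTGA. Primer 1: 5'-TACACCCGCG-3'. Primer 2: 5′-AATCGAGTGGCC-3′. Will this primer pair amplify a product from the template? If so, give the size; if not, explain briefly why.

Primer 1 (TACACCCGCG) does not match the top strand, and its reverse complement CGCGGGTGTA does not match either.
With no annealing site for primer 1, no amplification occurs.

No product — primer 1 has no binding site in the template.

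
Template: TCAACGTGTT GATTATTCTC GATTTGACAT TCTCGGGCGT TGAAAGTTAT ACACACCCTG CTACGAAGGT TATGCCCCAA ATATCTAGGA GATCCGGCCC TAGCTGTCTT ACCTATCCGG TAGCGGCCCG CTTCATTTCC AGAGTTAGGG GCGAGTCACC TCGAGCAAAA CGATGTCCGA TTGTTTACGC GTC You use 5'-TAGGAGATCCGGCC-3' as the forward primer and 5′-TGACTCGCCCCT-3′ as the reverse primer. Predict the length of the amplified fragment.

73 bp

The forward primer matches the template at positions 86–99.
Reverse complement of the reverse primer: AGGGGCGAGTCA. This occurs on the top strand at positions 147–158.
The product runs from position 86 to position 158, so its length is 158 − 86 + 1 = 73 bp.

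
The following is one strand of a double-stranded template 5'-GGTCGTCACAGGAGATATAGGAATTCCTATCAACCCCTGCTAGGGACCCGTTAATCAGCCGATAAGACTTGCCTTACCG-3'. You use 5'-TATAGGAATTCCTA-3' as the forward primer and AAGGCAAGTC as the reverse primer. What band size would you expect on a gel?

60 bp

Scanning the template, TATAGGAATTCCTA occurs at positions 16–29; this primer anneals to the bottom strand there with its 3' end pointing downstream.
The reverse primer's reverse complement is GACTTGCCTT, which matches the template at positions 66–75.
The product runs from position 16 to position 75, so its length is 75 − 16 + 1 = 60 bp.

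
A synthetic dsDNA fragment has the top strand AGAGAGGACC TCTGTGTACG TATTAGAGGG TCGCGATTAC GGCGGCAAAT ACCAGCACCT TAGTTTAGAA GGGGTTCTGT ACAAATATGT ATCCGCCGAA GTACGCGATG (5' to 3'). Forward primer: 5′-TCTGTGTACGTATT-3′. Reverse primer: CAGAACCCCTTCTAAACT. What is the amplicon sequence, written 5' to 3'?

5'-TCTGTGTACGTATTAGAGGGTCGCGATTACGGCGGCAAATACCAGCACCTTAGTTTAGAAGGGGTTCTG-3'

Forward primer TCTGTGTACGTATT is found on the top strand at positions 11–24.
The reverse primer's reverse complement is AGTTTAGAAGGGGTTCTG, which matches the template at positions 62–79.
The product is the template from position 11 through 79 (69 bp).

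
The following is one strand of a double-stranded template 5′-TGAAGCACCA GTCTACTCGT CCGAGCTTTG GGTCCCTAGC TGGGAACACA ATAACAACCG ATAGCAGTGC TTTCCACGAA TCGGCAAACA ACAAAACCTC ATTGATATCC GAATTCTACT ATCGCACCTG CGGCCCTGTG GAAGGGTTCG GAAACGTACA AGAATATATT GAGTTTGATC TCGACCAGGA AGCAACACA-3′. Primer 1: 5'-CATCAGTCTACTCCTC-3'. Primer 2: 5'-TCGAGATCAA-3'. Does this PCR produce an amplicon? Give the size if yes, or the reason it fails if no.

Primer 1 (CATCAGTCTACTCCTC) does not match the top strand, and its reverse complement GAGGAGTAGACTGATG does not match either.
With no annealing site for primer 1, no amplification occurs.

No product — primer 1 has no binding site in the template.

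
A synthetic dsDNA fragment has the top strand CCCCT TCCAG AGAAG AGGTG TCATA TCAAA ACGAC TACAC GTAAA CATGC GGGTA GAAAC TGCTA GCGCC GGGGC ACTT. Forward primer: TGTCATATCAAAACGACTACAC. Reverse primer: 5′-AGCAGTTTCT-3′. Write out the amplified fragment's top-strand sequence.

The forward primer matches the template at positions 19–40.
Taking the reverse complement of AGCAGTTTCT gives AGAAACTGCT, found at positions 55–64 on the template; the primer anneals here to the top strand with its 3' end pointing upstream.
The product is the template from position 19 through 64 (46 bp).

5'-TGTCATATCAAAACGACTACACGTAAACATGCGGGTAGAAACTGCT-3'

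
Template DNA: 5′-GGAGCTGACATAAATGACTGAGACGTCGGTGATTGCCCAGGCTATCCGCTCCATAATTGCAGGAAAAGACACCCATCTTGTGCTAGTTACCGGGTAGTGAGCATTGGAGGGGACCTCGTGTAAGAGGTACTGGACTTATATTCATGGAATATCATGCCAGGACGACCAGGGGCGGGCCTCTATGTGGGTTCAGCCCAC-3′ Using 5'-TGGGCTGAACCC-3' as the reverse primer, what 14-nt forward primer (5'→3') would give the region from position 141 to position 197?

5'-TTCATGGAATATCA-3'

The reverse primer's reverse complement GGGTTCAGCCCA matches the template at positions 186–197; the product starts at position 141.
The forward primer is identical to the top strand over positions 141–154: TTCATGGAATATCA.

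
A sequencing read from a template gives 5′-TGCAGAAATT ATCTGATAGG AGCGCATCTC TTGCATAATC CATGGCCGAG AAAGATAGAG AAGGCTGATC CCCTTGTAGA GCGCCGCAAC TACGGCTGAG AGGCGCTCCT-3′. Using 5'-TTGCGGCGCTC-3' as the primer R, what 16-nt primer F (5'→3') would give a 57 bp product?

The reverse primer's reverse complement GAGCGCCGCAA matches the template at positions 79–89, so the product ends at position 89.
A 57 bp product then starts at position 89 − 57 + 1 = 33.
The forward primer is identical to the top strand there: GCATAATCCATGGCCG.

5'-GCATAATCCATGGCCG-3'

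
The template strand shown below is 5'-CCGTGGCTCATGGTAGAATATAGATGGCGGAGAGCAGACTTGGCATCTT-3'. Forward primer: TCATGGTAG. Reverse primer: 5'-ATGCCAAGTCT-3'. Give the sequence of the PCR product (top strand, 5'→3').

The forward primer matches the template at positions 8–16.
Reverse complement of the reverse primer: AGACTTGGCAT. This occurs on the top strand at positions 36–46.
The product is the template from position 8 through 46 (39 bp).

5'-TCATGGTAGAATATAGATGGCGGAGAGCAGACTTGGCAT-3'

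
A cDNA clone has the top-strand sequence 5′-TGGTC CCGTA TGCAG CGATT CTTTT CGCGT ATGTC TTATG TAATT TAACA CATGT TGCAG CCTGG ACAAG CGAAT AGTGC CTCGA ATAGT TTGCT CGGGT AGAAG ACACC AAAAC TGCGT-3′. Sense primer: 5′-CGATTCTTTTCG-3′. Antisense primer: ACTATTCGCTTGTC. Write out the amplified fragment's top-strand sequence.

5'-CGATTCTTTTCGCGTATGTCTTATGTAATTTAACACATGTTGCAGCCTGGACAAGCGAATAGT-3'

The forward primer matches the template at positions 16–27.
The reverse primer's reverse complement is GACAAGCGAATAGT, which matches the template at positions 65–78.
The product is the template from position 16 through 78 (63 bp).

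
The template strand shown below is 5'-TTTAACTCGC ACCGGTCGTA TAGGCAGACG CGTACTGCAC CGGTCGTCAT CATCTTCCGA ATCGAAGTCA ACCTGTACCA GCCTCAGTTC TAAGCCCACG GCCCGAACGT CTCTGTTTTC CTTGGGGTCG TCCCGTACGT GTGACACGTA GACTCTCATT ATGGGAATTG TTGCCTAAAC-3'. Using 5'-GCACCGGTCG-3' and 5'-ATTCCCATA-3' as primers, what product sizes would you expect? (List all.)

The forward primer GCACCGGTCG matches the top strand at positions 9–18, 37–46.
The reverse primer's reverse complement is TATGGGAAT, matching at positions 160–168.
Each forward site pairs with the reverse site to give a product ending at position 168: sizes 160, 132 bp.

160 bp, 132 bp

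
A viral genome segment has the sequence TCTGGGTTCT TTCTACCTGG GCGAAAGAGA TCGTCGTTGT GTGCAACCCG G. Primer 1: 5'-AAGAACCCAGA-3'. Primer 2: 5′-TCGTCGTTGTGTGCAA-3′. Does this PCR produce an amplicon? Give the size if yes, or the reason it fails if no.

No product — the primers' 3' ends point away from each other.

Primer 1 (AAGAACCCAGA) has reverse complement TCTGGGTTCTT, which matches the top strand at positions 1–11; primer 1 anneals to the top strand there with its 3' end pointing upstream toward position 1.
Primer 2 (TCGTCGTTGTGTGCAA) matches the top strand directly at positions 31–46; it anneals to the bottom strand with its 3' end pointing downstream toward position 46.
The 3' ends diverge (primer 1 extends toward position 1, primer 2 toward position 51), so the primers never converge on a shared product.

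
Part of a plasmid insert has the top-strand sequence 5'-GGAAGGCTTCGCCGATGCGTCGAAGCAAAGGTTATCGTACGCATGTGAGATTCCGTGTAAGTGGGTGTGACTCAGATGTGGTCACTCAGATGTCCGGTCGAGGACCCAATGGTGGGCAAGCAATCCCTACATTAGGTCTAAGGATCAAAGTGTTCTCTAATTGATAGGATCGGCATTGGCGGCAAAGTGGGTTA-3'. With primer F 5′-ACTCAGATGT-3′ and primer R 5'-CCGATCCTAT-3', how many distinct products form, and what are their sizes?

Two products: 104 bp, 90 bp

The forward primer ACTCAGATGT matches the top strand at positions 70–79, 84–93.
The reverse primer's reverse complement is ATAGGATCGG, matching at positions 164–173.
Each forward site pairs with the reverse site to give a product ending at position 173: sizes 104, 90 bp.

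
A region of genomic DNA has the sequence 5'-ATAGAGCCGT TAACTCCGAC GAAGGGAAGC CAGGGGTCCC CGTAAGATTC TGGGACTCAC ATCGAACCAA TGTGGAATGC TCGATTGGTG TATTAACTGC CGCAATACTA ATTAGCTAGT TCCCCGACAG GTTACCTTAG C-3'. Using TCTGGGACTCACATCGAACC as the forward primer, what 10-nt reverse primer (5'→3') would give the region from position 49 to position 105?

The product's 3' end on the top strand is position 105.
The reverse primer anneals to the top strand over positions 96–105, i.e. to ACTGCCGCAA.
Its sequence written 5'→3' is the reverse complement: TTGCGGCAGT.

5'-TTGCGGCAGT-3'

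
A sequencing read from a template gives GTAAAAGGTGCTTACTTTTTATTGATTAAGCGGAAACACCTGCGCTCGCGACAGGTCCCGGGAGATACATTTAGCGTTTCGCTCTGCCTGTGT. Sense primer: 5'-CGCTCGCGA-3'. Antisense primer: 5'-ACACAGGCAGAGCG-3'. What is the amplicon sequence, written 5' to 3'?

Scanning the template, CGCTCGCGA occurs at positions 43–51; this primer anneals to the bottom strand there with its 3' end pointing downstream.
Taking the reverse complement of ACACAGGCAGAGCG gives CGCTCTGCCTGTGT, found at positions 80–93 on the template; the primer anneals here to the top strand with its 3' end pointing upstream.
The product is the template from position 43 through 93 (51 bp).

5'-CGCTCGCGACAGGTCCCGGGAGATACATTTAGCGTTTCGCTCTGCCTGTGT-3'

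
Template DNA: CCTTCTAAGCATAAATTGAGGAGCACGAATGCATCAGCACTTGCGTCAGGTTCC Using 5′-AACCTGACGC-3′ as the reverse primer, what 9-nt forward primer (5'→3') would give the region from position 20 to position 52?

The reverse primer's reverse complement GCGTCAGGTT matches the template at positions 43–52; the product starts at position 20.
The forward primer is identical to the top strand over positions 20–28: GGAGCACGA.

5'-GGAGCACGA-3'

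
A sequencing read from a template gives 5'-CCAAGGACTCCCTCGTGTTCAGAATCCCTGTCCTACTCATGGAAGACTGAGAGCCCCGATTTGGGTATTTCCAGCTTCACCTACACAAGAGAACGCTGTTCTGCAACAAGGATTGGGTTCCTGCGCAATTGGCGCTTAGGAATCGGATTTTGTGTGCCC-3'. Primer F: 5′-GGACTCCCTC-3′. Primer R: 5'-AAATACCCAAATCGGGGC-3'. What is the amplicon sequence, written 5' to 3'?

5'-GGACTCCCTCGTGTTCAGAATCCCTGTCCTACTCATGGAAGACTGAGAGCCCCGATTTGGGTATTT-3'

Forward primer GGACTCCCTC is found on the top strand at positions 5–14.
Taking the reverse complement of AAATACCCAAATCGGGGC gives GCCCCGATTTGGGTATTT, found at positions 53–70 on the template; the primer anneals here to the top strand with its 3' end pointing upstream.
The product is the template from position 5 through 70 (66 bp).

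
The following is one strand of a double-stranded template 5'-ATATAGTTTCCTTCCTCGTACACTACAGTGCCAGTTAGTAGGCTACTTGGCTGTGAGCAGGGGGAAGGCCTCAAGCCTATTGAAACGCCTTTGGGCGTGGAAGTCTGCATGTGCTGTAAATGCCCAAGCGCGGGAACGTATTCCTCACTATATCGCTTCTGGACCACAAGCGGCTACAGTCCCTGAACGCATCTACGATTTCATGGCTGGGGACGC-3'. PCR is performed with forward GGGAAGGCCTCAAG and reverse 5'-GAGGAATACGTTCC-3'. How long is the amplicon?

Forward primer GGGAAGGCCTCAAG is found on the top strand at positions 62–75.
Taking the reverse complement of GAGGAATACGTTCC gives GGAACGTATTCCTC, found at positions 133–146 on the template; the primer anneals here to the top strand with its 3' end pointing upstream.
Amplicon spans positions 62–146: 85 bp.

85 bp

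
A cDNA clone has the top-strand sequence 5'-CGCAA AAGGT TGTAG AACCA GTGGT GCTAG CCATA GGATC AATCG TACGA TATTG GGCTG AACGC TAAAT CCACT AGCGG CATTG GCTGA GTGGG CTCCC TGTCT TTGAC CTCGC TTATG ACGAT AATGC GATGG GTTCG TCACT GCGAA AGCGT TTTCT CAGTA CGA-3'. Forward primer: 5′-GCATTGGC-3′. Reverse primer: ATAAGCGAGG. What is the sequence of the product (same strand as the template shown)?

5'-GCATTGGCTGAGTGGGCTCCCTGTCTTTGACCTCGCTTAT-3'

Scanning the template, GCATTGGC occurs at positions 80–87; this primer anneals to the bottom strand there with its 3' end pointing downstream.
Taking the reverse complement of ATAAGCGAGG gives CCTCGCTTAT, found at positions 110–119 on the template; the primer anneals here to the top strand with its 3' end pointing upstream.
The product is the template from position 80 through 119 (40 bp).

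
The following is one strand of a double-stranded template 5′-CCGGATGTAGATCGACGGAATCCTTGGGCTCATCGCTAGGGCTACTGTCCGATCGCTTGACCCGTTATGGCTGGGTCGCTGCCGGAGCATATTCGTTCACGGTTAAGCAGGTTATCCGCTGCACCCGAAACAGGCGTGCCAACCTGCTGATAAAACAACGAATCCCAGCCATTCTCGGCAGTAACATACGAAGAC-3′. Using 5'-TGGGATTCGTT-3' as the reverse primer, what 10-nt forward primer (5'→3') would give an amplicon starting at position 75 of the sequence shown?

5'-GTCGCTGCCG-3'

The reverse primer's reverse complement AACGAATCCCA matches the template at positions 157–167; the product starts at position 75.
The forward primer is identical to the top strand over positions 75–84: GTCGCTGCCG.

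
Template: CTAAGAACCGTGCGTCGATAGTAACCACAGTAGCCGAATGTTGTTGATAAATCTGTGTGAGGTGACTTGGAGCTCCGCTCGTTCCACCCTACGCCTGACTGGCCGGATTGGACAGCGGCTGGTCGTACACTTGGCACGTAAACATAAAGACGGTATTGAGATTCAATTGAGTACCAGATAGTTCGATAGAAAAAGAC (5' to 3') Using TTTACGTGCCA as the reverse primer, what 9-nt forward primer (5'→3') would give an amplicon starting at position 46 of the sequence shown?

The reverse primer's reverse complement TGGCACGTAAA matches the template at positions 132–142; the product starts at position 46.
The forward primer is identical to the top strand over positions 46–54: GATAAATCT.

5'-GATAAATCT-3'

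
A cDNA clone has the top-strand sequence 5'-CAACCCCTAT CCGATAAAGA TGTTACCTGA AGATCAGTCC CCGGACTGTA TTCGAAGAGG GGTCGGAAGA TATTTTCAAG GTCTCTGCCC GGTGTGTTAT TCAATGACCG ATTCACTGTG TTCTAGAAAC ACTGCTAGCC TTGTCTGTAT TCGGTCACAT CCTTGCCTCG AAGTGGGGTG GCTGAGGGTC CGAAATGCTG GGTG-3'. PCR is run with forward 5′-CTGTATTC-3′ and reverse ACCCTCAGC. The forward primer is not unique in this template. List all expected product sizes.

144 bp, 45 bp

The forward primer CTGTATTC matches the top strand at positions 46–53, 145–152.
The reverse primer's reverse complement is GCTGAGGGT, matching at positions 181–189.
Each forward site pairs with the reverse site to give a product ending at position 189: sizes 144, 45 bp.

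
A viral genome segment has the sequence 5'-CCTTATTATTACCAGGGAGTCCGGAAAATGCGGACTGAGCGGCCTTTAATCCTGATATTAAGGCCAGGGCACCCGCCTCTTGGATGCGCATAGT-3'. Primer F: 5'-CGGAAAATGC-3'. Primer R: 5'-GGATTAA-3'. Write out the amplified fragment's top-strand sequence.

Forward primer CGGAAAATGC is found on the top strand at positions 22–31.
Reverse complement of the reverse primer: TTAATCC. This occurs on the top strand at positions 46–52.
The product is the template from position 22 through 52 (31 bp).

5'-CGGAAAATGCGGACTGAGCGGCCTTTAATCC-3'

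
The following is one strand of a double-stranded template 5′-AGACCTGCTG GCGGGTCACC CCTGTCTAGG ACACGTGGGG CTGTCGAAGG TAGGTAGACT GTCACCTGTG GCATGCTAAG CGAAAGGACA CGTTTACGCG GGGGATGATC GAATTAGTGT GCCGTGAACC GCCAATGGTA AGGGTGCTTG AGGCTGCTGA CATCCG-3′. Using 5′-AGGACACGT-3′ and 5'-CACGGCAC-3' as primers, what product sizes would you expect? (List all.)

The forward primer AGGACACGT matches the top strand at positions 28–36, 85–93.
The reverse primer's reverse complement is GTGCCGTG, matching at positions 119–126.
Each forward site pairs with the reverse site to give a product ending at position 126: sizes 99, 42 bp.

99 bp, 42 bp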